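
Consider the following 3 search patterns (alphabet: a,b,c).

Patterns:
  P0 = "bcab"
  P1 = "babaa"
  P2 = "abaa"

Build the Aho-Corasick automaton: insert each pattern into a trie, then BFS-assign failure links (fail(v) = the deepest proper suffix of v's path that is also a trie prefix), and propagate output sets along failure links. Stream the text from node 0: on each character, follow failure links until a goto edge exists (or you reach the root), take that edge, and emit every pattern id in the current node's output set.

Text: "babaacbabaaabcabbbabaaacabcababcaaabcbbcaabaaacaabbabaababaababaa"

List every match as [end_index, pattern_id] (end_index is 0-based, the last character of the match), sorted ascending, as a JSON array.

Build automaton:
Trie nodes:
  0='ε' goto a→9 b→1
  1='b' goto a→5 c→2
  2='bc' goto a→3
  3='bca' goto b→4
  4='bcab' goto ·  [P0 ends]
  5='ba' goto b→6
  6='bab' goto a→7
  7='baba' goto a→8
  8='babaa' goto ·  [P1 ends]
  9='a' goto b→10
  10='ab' goto a→11
  11='aba' goto a→12
  12='abaa' goto ·  [P2 ends]

BFS fail/out derivation:
  fail(1) 'b': from fail(0)=0 chase 'b': 0 ⇒ 0;  out=∅∪out(0)=∅
  fail(9) 'a': from fail(0)=0 chase 'a': 0 ⇒ 0;  out=∅∪out(0)=∅
  fail(2) 'bc': from fail(1)=0 chase 'c': 0 ⇒ 0;  out=∅∪out(0)=∅
  fail(5) 'ba': from fail(1)=0 chase 'a': 0 ⇒ 9;  out=∅∪out(9)=∅
  fail(10) 'ab': from fail(9)=0 chase 'b': 0 ⇒ 1;  out=∅∪out(1)=∅
  fail(3) 'bca': from fail(2)=0 chase 'a': 0 ⇒ 9;  out=∅∪out(9)=∅
  fail(6) 'bab': from fail(5)=9 chase 'b': 9 ⇒ 10;  out=∅∪out(10)=∅
  fail(11) 'aba': from fail(10)=1 chase 'a': 1 ⇒ 5;  out=∅∪out(5)=∅
  fail(4) 'bcab': from fail(3)=9 chase 'b': 9 ⇒ 10;  out={0}∪out(10)={0}
  fail(7) 'baba': from fail(6)=10 chase 'a': 10 ⇒ 11;  out=∅∪out(11)=∅
  fail(12) 'abaa': from fail(11)=5 chase 'a': 5→9→0 ⇒ 9;  out={2}∪out(9)={2}
  fail(8) 'babaa': from fail(7)=11 chase 'a': 11 ⇒ 12;  out={1}∪out(12)={1,2}

Text stream:
pos 0 'b': at 1
pos 1 'a': at 5
pos 2 'b': at 6
pos 3 'a': at 7
pos 4 'a': at 8  emit P1@[0:4],P2@[1:4]
pos 5 'c': at 0 ·f
pos 6 'b': at 1
pos 7 'a': at 5
pos 8 'b': at 6
pos 9 'a': at 7
pos 10 'a': at 8  emit P1@[6:10],P2@[7:10]
pos 11 'a': at 9 ·f
pos 12 'b': at 10
pos 13 'c': at 2 ·f
pos 14 'a': at 3
pos 15 'b': at 4  emit P0@[12:15]
pos 16 'b': at 1 ·f
pos 17 'b': at 1 ·f
pos 18 'a': at 5
pos 19 'b': at 6
pos 20 'a': at 7
pos 21 'a': at 8  emit P1@[17:21],P2@[18:21]
pos 22 'a': at 9 ·f
pos 23 'c': at 0 ·f
pos 24 'a': at 9
pos 25 'b': at 10
pos 26 'c': at 2 ·f
pos 27 'a': at 3
pos 28 'b': at 4  emit P0@[25:28]
pos 29 'a': at 11 ·f
pos 30 'b': at 6 ·f
pos 31 'c': at 2 ·f
pos 32 'a': at 3
pos 33 'a': at 9 ·f
pos 34 'a': at 9 ·f
pos 35 'b': at 10
pos 36 'c': at 2 ·f
pos 37 'b': at 1 ·f
pos 38 'b': at 1 ·f
pos 39 'c': at 2
pos 40 'a': at 3
pos 41 'a': at 9 ·f
pos 42 'b': at 10
pos 43 'a': at 11
pos 44 'a': at 12  emit P2@[41:44]
pos 45 'a': at 9 ·f
pos 46 'c': at 0 ·f
pos 47 'a': at 9
pos 48 'a': at 9 ·f
pos 49 'b': at 10
pos 50 'b': at 1 ·f
pos 51 'a': at 5
pos 52 'b': at 6
pos 53 'a': at 7
pos 54 'a': at 8  emit P1@[50:54],P2@[51:54]
pos 55 'b': at 10 ·f
pos 56 'a': at 11
pos 57 'b': at 6 ·f
pos 58 'a': at 7
pos 59 'a': at 8  emit P1@[55:59],P2@[56:59]
pos 60 'b': at 10 ·f
pos 61 'a': at 11
pos 62 'b': at 6 ·f
pos 63 'a': at 7
pos 64 'a': at 8  emit P1@[60:64],P2@[61:64]

Matches: [[4,1],[4,2],[10,1],[10,2],[15,0],[21,1],[21,2],[28,0],[44,2],[54,1],[54,2],[59,1],[59,2],[64,1],[64,2]]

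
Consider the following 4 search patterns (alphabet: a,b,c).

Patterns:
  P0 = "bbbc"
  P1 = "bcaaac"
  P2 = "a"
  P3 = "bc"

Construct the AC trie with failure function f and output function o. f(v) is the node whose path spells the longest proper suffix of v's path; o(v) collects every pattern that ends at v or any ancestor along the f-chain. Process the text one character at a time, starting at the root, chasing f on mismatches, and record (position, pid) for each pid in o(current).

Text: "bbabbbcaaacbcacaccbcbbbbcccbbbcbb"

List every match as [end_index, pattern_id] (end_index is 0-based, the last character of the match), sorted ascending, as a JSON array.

Construct AC machine:
Trie nodes:
  n0 'ε': a→10 b→1
  n1 'b': b→2 c→5
  n2 'bb': b→3
  n3 'bbb': c→4
  n4 'bbbc': ·  [P0 ends]
  n5 'bc': a→6  [P3 ends]
  n6 'bca': a→7
  n7 'bcaa': a→8
  n8 'bcaaa': c→9
  n9 'bcaaac': ·  [P1 ends]
  n10 'a': ·  [P2 ends]

Failure links (BFS by depth):
  n1('b'): parent n0 fail=0; on 'b' 0 → fail=0;  out ∅∪∅=∅
  n10('a'): parent n0 fail=0; on 'a' 0 → fail=0;  out {2}∪∅={2}
  n2('bb'): parent n1 fail=0; on 'b' 0 → fail=1;  out ∅∪∅=∅
  n5('bc'): parent n1 fail=0; on 'c' 0 → fail=0;  out {3}∪∅={3}
  n3('bbb'): parent n2 fail=1; on 'b' 1 → fail=2;  out ∅∪∅=∅
  n6('bca'): parent n5 fail=0; on 'a' 0 → fail=10;  out ∅∪{2}={2}
  n4('bbbc'): parent n3 fail=2; on 'c' 2→1 → fail=5;  out {0}∪{3}={0,3}
  n7('bcaa'): parent n6 fail=10; on 'a' 10→0 → fail=10;  out ∅∪{2}={2}
  n8('bcaaa'): parent n7 fail=10; on 'a' 10→0 → fail=10;  out ∅∪{2}={2}
  n9('bcaaac'): parent n8 fail=10; on 'c' 10→0 → fail=0;  out {1}∪∅={1}

Scan:
pos 0 'b': at 1
pos 1 'b': at 2
pos 2 'a': at 10 (via fail)  → match P2@[2:2]
pos 3 'b': at 1 (via fail)
pos 4 'b': at 2
pos 5 'b': at 3
pos 6 'c': at 4  → match P0@[3:6],P3@[5:6]
pos 7 'a': at 6 (via fail)  → match P2@[7:7]
pos 8 'a': at 7  → match P2@[8:8]
pos 9 'a': at 8  → match P2@[9:9]
pos 10 'c': at 9  → match P1@[5:10]
pos 11 'b': at 1 (via fail)
pos 12 'c': at 5  → match P3@[11:12]
pos 13 'a': at 6  → match P2@[13:13]
pos 14 'c': at 0 (via fail)
pos 15 'a': at 10  → match P2@[15:15]
pos 16 'c': at 0 (via fail)
pos 17 'c': at 0
pos 18 'b': at 1
pos 19 'c': at 5  → match P3@[18:19]
pos 20 'b': at 1 (via fail)
pos 21 'b': at 2
pos 22 'b': at 3
pos 23 'b': at 3 (via fail)
pos 24 'c': at 4  → match P0@[21:24],P3@[23:24]
pos 25 'c': at 0 (via fail)
pos 26 'c': at 0
pos 27 'b': at 1
pos 28 'b': at 2
pos 29 'b': at 3
pos 30 'c': at 4  → match P0@[27:30],P3@[29:30]
pos 31 'b': at 1 (via fail)
pos 32 'b': at 2

All matches (sorted): [[2,2],[6,0],[6,3],[7,2],[8,2],[9,2],[10,1],[12,3],[13,2],[15,2],[19,3],[24,0],[24,3],[30,0],[30,3]]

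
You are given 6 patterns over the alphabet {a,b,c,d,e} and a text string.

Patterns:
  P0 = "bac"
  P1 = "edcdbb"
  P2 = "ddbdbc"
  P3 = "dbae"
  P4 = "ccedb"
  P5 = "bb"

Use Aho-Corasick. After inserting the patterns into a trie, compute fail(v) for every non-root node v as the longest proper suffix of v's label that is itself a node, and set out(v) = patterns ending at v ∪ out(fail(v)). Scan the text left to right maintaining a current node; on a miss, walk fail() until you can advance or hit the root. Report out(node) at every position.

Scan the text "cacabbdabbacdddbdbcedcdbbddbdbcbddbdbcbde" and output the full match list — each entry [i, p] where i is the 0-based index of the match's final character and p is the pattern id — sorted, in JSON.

Construct AC machine:
Trie nodes:
  n0 'ε': b→1 c→19 d→10 e→4
  n1 'b': a→2 b→24
  n2 'ba': c→3
  n3 'bac': ·  [P0 ends]
  n4 'e': d→5
  n5 'ed': c→6
  n6 'edc': d→7
  n7 'edcd': b→8
  n8 'edcdb': b→9
  n9 'edcdbb': ·  [P1 ends]
  n10 'd': b→16 d→11
  n11 'dd': b→12
  n12 'ddb': d→13
  n13 'ddbd': b→14
  n14 'ddbdb': c→15
  n15 'ddbdbc': ·  [P2 ends]
  n16 'db': a→17
  n17 'dba': e→18
  n18 'dbae': ·  [P3 ends]
  n19 'c': c→20
  n20 'cc': e→21
  n21 'cce': d→22
  n22 'cced': b→23
  n23 'ccedb': ·  [P4 ends]
  n24 'bb': ·  [P5 ends]

BFS fail/out derivation:
  fail(1) 'b': from fail(0)=0 chase 'b': 0 ⇒ 0;  out=∅∪out(0)=∅
  fail(4) 'e': from fail(0)=0 chase 'e': 0 ⇒ 0;  out=∅∪out(0)=∅
  fail(10) 'd': from fail(0)=0 chase 'd': 0 ⇒ 0;  out=∅∪out(0)=∅
  fail(19) 'c': from fail(0)=0 chase 'c': 0 ⇒ 0;  out=∅∪out(0)=∅
  fail(2) 'ba': from fail(1)=0 chase 'a': 0 ⇒ 0;  out=∅∪out(0)=∅
  fail(5) 'ed': from fail(4)=0 chase 'd': 0 ⇒ 10;  out=∅∪out(10)=∅
  fail(11) 'dd': from fail(10)=0 chase 'd': 0 ⇒ 10;  out=∅∪out(10)=∅
  fail(16) 'db': from fail(10)=0 chase 'b': 0 ⇒ 1;  out=∅∪out(1)=∅
  fail(20) 'cc': from fail(19)=0 chase 'c': 0 ⇒ 19;  out=∅∪out(19)=∅
  fail(24) 'bb': from fail(1)=0 chase 'b': 0 ⇒ 1;  out={5}∪out(1)={5}
  fail(3) 'bac': from fail(2)=0 chase 'c': 0 ⇒ 19;  out={0}∪out(19)={0}
  fail(6) 'edc': from fail(5)=10 chase 'c': 10→0 ⇒ 19;  out=∅∪out(19)=∅
  fail(12) 'ddb': from fail(11)=10 chase 'b': 10 ⇒ 16;  out=∅∪out(16)=∅
  fail(17) 'dba': from fail(16)=1 chase 'a': 1 ⇒ 2;  out=∅∪out(2)=∅
  fail(21) 'cce': from fail(20)=19 chase 'e': 19→0 ⇒ 4;  out=∅∪out(4)=∅
  fail(7) 'edcd': from fail(6)=19 chase 'd': 19→0 ⇒ 10;  out=∅∪out(10)=∅
  fail(13) 'ddbd': from fail(12)=16 chase 'd': 16→1→0 ⇒ 10;  out=∅∪out(10)=∅
  fail(18) 'dbae': from fail(17)=2 chase 'e': 2→0 ⇒ 4;  out={3}∪out(4)={3}
  fail(22) 'cced': from fail(21)=4 chase 'd': 4 ⇒ 5;  out=∅∪out(5)=∅
  fail(8) 'edcdb': from fail(7)=10 chase 'b': 10 ⇒ 16;  out=∅∪out(16)=∅
  fail(14) 'ddbdb': from fail(13)=10 chase 'b': 10 ⇒ 16;  out=∅∪out(16)=∅
  fail(23) 'ccedb': from fail(22)=5 chase 'b': 5→10 ⇒ 16;  out={4}∪out(16)={4}
  fail(9) 'edcdbb': from fail(8)=16 chase 'b': 16→1 ⇒ 24;  out={1}∪out(24)={1,5}
  fail(15) 'ddbdbc': from fail(14)=16 chase 'c': 16→1→0 ⇒ 19;  out={2}∪out(19)={2}

Scan:
i=0 'c': node 0→19
i=1 'a': node 19→0 (fail-walked)
i=2 'c': node 0→19
i=3 'a': node 19→0 (fail-walked)
i=4 'b': node 0→1
i=5 'b': node 1→24  emit P5@[4:5]
i=6 'd': node 24→10 (fail-walked)
i=7 'a': node 10→0 (fail-walked)
i=8 'b': node 0→1
i=9 'b': node 1→24  emit P5@[8:9]
i=10 'a': node 24→2 (fail-walked)
i=11 'c': node 2→3  emit P0@[9:11]
i=12 'd': node 3→10 (fail-walked)
i=13 'd': node 10→11
i=14 'd': node 11→11 (fail-walked)
i=15 'b': node 11→12
i=16 'd': node 12→13
i=17 'b': node 13→14
i=18 'c': node 14→15  emit P2@[13:18]
i=19 'e': node 15→4 (fail-walked)
i=20 'd': node 4→5
i=21 'c': node 5→6
i=22 'd': node 6→7
i=23 'b': node 7→8
i=24 'b': node 8→9  emit P1@[19:24],P5@[23:24]
i=25 'd': node 9→10 (fail-walked)
i=26 'd': node 10→11
i=27 'b': node 11→12
i=28 'd': node 12→13
i=29 'b': node 13→14
i=30 'c': node 14→15  emit P2@[25:30]
i=31 'b': node 15→1 (fail-walked)
i=32 'd': node 1→10 (fail-walked)
i=33 'd': node 10→11
i=34 'b': node 11→12
i=35 'd': node 12→13
i=36 'b': node 13→14
i=37 'c': node 14→15  emit P2@[32:37]
i=38 'b': node 15→1 (fail-walked)
i=39 'd': node 1→10 (fail-walked)
i=40 'e': node 10→4 (fail-walked)

Matches: [[5,5],[9,5],[11,0],[18,2],[24,1],[24,5],[30,2],[37,2]]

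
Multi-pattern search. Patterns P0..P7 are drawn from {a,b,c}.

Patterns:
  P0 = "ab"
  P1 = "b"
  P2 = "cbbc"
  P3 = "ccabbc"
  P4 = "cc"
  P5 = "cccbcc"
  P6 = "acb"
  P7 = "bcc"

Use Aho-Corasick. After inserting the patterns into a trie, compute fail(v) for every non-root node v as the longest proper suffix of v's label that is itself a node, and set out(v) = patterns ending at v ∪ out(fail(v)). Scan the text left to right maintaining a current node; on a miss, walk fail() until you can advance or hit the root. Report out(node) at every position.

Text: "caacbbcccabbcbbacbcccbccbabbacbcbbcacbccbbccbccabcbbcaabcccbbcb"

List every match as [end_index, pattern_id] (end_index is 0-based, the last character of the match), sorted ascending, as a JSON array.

Build automaton:
Trie nodes:
  0='ε' goto a→1 b→3 c→4
  1='a' goto b→2 c→17
  2='ab' goto ·  ←P0
  3='b' goto c→19  ←P1
  4='c' goto b→5 c→8
  5='cb' goto b→6
  6='cbb' goto c→7
  7='cbbc' goto ·  ←P2
  8='cc' goto a→9 c→13  ←P4
  9='cca' goto b→10
  10='ccab' goto b→11
  11='ccabb' goto c→12
  12='ccabbc' goto ·  ←P3
  13='ccc' goto b→14
  14='cccb' goto c→15
  15='cccbc' goto c→16
  16='cccbcc' goto ·  ←P5
  17='ac' goto b→18
  18='acb' goto ·  ←P6
  19='bc' goto c→20
  20='bcc' goto ·  ←P7

BFS fail/out derivation:
  n1('a'): parent n0 fail=0; on 'a' 0 → fail=0;  out ∅∪∅=∅
  n3('b'): parent n0 fail=0; on 'b' 0 → fail=0;  out {1}∪∅={1}
  n4('c'): parent n0 fail=0; on 'c' 0 → fail=0;  out ∅∪∅=∅
  n2('ab'): parent n1 fail=0; on 'b' 0 → fail=3;  out {0}∪{1}={0,1}
  n5('cb'): parent n4 fail=0; on 'b' 0 → fail=3;  out ∅∪{1}={1}
  n8('cc'): parent n4 fail=0; on 'c' 0 → fail=4;  out {4}∪∅={4}
  n17('ac'): parent n1 fail=0; on 'c' 0 → fail=4;  out ∅∪∅=∅
  n19('bc'): parent n3 fail=0; on 'c' 0 → fail=4;  out ∅∪∅=∅
  n6('cbb'): parent n5 fail=3; on 'b' 3→0 → fail=3;  out ∅∪{1}={1}
  n9('cca'): parent n8 fail=4; on 'a' 4→0 → fail=1;  out ∅∪∅=∅
  n13('ccc'): parent n8 fail=4; on 'c' 4 → fail=8;  out ∅∪{4}={4}
  n18('acb'): parent n17 fail=4; on 'b' 4 → fail=5;  out {6}∪{1}={1,6}
  n20('bcc'): parent n19 fail=4; on 'c' 4 → fail=8;  out {7}∪{4}={4,7}
  n7('cbbc'): parent n6 fail=3; on 'c' 3 → fail=19;  out {2}∪∅={2}
  n10('ccab'): parent n9 fail=1; on 'b' 1 → fail=2;  out ∅∪{0,1}={0,1}
  n14('cccb'): parent n13 fail=8; on 'b' 8→4 → fail=5;  out ∅∪{1}={1}
  n11('ccabb'): parent n10 fail=2; on 'b' 2→3→0 → fail=3;  out ∅∪{1}={1}
  n15('cccbc'): parent n14 fail=5; on 'c' 5→3 → fail=19;  out ∅∪∅=∅
  n12('ccabbc'): parent n11 fail=3; on 'c' 3 → fail=19;  out {3}∪∅={3}
  n16('cccbcc'): parent n15 fail=19; on 'c' 19 → fail=20;  out {5}∪{4,7}={4,5,7}

Scan:
pos 0 'c': at 4
pos 1 'a': at 1 ·f
pos 2 'a': at 1 ·f
pos 3 'c': at 17
pos 4 'b': at 18  ** P1@[4:4],P6@[2:4]
pos 5 'b': at 6 ·f  ** P1@[5:5]
pos 6 'c': at 7  ** P2@[3:6]
pos 7 'c': at 20 ·f  ** P4@[6:7],P7@[5:7]
pos 8 'c': at 13 ·f  ** P4@[7:8]
pos 9 'a': at 9 ·f
pos 10 'b': at 10  ** P0@[9:10],P1@[10:10]
pos 11 'b': at 11  ** P1@[11:11]
pos 12 'c': at 12  ** P3@[7:12]
pos 13 'b': at 5 ·f  ** P1@[13:13]
pos 14 'b': at 6  ** P1@[14:14]
pos 15 'a': at 1 ·f
pos 16 'c': at 17
pos 17 'b': at 18  ** P1@[17:17],P6@[15:17]
pos 18 'c': at 19 ·f
pos 19 'c': at 20  ** P4@[18:19],P7@[17:19]
pos 20 'c': at 13 ·f  ** P4@[19:20]
pos 21 'b': at 14  ** P1@[21:21]
pos 22 'c': at 15
pos 23 'c': at 16  ** P4@[22:23],P5@[18:23],P7@[21:23]
pos 24 'b': at 5 ·f  ** P1@[24:24]
pos 25 'a': at 1 ·f
pos 26 'b': at 2  ** P0@[25:26],P1@[26:26]
pos 27 'b': at 3 ·f  ** P1@[27:27]
pos 28 'a': at 1 ·f
pos 29 'c': at 17
pos 30 'b': at 18  ** P1@[30:30],P6@[28:30]
pos 31 'c': at 19 ·f
pos 32 'b': at 5 ·f  ** P1@[32:32]
pos 33 'b': at 6  ** P1@[33:33]
pos 34 'c': at 7  ** P2@[31:34]
pos 35 'a': at 1 ·f
pos 36 'c': at 17
pos 37 'b': at 18  ** P1@[37:37],P6@[35:37]
pos 38 'c': at 19 ·f
pos 39 'c': at 20  ** P4@[38:39],P7@[37:39]
pos 40 'b': at 5 ·f  ** P1@[40:40]
pos 41 'b': at 6  ** P1@[41:41]
pos 42 'c': at 7  ** P2@[39:42]
pos 43 'c': at 20 ·f  ** P4@[42:43],P7@[41:43]
pos 44 'b': at 5 ·f  ** P1@[44:44]
pos 45 'c': at 19 ·f
pos 46 'c': at 20  ** P4@[45:46],P7@[44:46]
pos 47 'a': at 9 ·f
pos 48 'b': at 10  ** P0@[47:48],P1@[48:48]
pos 49 'c': at 19 ·f
pos 50 'b': at 5 ·f  ** P1@[50:50]
pos 51 'b': at 6  ** P1@[51:51]
pos 52 'c': at 7  ** P2@[49:52]
pos 53 'a': at 1 ·f
pos 54 'a': at 1 ·f
pos 55 'b': at 2  ** P0@[54:55],P1@[55:55]
pos 56 'c': at 19 ·f
pos 57 'c': at 20  ** P4@[56:57],P7@[55:57]
pos 58 'c': at 13 ·f  ** P4@[57:58]
pos 59 'b': at 14  ** P1@[59:59]
pos 60 'b': at 6 ·f  ** P1@[60:60]
pos 61 'c': at 7  ** P2@[58:61]
pos 62 'b': at 5 ·f  ** P1@[62:62]

All matches (sorted): [[4,1],[4,6],[5,1],[6,2],[7,4],[7,7],[8,4],[10,0],[10,1],[11,1],[12,3],[13,1],[14,1],[17,1],[17,6],[19,4],[19,7],[20,4],[21,1],[23,4],[23,5],[23,7],[24,1],[26,0],[26,1],[27,1],[30,1],[30,6],[32,1],[33,1],[34,2],[37,1],[37,6],[39,4],[39,7],[40,1],[41,1],[42,2],[43,4],[43,7],[44,1],[46,4],[46,7],[48,0],[48,1],[50,1],[51,1],[52,2],[55,0],[55,1],[57,4],[57,7],[58,4],[59,1],[60,1],[61,2],[62,1]]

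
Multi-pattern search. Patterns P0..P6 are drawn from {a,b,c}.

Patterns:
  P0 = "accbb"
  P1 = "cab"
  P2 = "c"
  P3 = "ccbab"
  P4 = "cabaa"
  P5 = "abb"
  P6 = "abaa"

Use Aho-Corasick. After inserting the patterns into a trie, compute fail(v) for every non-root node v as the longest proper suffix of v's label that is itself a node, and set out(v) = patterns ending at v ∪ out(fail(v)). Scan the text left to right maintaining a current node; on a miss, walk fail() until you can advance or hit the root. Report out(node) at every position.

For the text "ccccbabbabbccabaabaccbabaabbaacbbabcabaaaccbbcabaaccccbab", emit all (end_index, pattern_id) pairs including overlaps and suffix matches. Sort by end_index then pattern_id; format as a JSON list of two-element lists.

Construct AC machine:
Trie nodes:
  0='ε' goto a→1 c→6
  1='a' goto b→15 c→2
  2='ac' goto c→3
  3='acc' goto b→4
  4='accb' goto b→5
  5='accbb' goto ·  ←P0
  6='c' goto a→7 c→9  ←P2
  7='ca' goto b→8
  8='cab' goto a→13  ←P1
  9='cc' goto b→10
  10='ccb' goto a→11
  11='ccba' goto b→12
  12='ccbab' goto ·  ←P3
  13='caba' goto a→14
  14='cabaa' goto ·  ←P4
  15='ab' goto a→17 b→16
  16='abb' goto ·  ←P5
  17='aba' goto a→18
  18='abaa' goto ·  ←P6

Failure links (BFS by depth):
  fail(1) 'a': from fail(0)=0 chase 'a': 0 ⇒ 0;  out=∅∪out(0)=∅
  fail(6) 'c': from fail(0)=0 chase 'c': 0 ⇒ 0;  out={2}∪out(0)={2}
  fail(2) 'ac': from fail(1)=0 chase 'c': 0 ⇒ 6;  out=∅∪out(6)={2}
  fail(7) 'ca': from fail(6)=0 chase 'a': 0 ⇒ 1;  out=∅∪out(1)=∅
  fail(9) 'cc': from fail(6)=0 chase 'c': 0 ⇒ 6;  out=∅∪out(6)={2}
  fail(15) 'ab': from fail(1)=0 chase 'b': 0 ⇒ 0;  out=∅∪out(0)=∅
  fail(3) 'acc': from fail(2)=6 chase 'c': 6 ⇒ 9;  out=∅∪out(9)={2}
  fail(8) 'cab': from fail(7)=1 chase 'b': 1 ⇒ 15;  out={1}∪out(15)={1}
  fail(10) 'ccb': from fail(9)=6 chase 'b': 6→0 ⇒ 0;  out=∅∪out(0)=∅
  fail(16) 'abb': from fail(15)=0 chase 'b': 0 ⇒ 0;  out={5}∪out(0)={5}
  fail(17) 'aba': from fail(15)=0 chase 'a': 0 ⇒ 1;  out=∅∪out(1)=∅
  fail(4) 'accb': from fail(3)=9 chase 'b': 9 ⇒ 10;  out=∅∪out(10)=∅
  fail(11) 'ccba': from fail(10)=0 chase 'a': 0 ⇒ 1;  out=∅∪out(1)=∅
  fail(13) 'caba': from fail(8)=15 chase 'a': 15 ⇒ 17;  out=∅∪out(17)=∅
  fail(18) 'abaa': from fail(17)=1 chase 'a': 1→0 ⇒ 1;  out={6}∪out(1)={6}
  fail(5) 'accbb': from fail(4)=10 chase 'b': 10→0 ⇒ 0;  out={0}∪out(0)={0}
  fail(12) 'ccbab': from fail(11)=1 chase 'b': 1 ⇒ 15;  out={3}∪out(15)={3}
  fail(14) 'cabaa': from fail(13)=17 chase 'a': 17 ⇒ 18;  out={4}∪out(18)={4,6}

Scan:
[0] read 'c'  n0⇒n6  → match P2@[0:0]
[1] read 'c'  n6⇒n9  → match P2@[1:1]
[2] read 'c'  n9⇒n9 (via fail)  → match P2@[2:2]
[3] read 'c'  n9⇒n9 (via fail)  → match P2@[3:3]
[4] read 'b'  n9⇒n10
[5] read 'a'  n10⇒n11
[6] read 'b'  n11⇒n12  → match P3@[2:6]
[7] read 'b'  n12⇒n16 (via fail)  → match P5@[5:7]
[8] read 'a'  n16⇒n1 (via fail)
[9] read 'b'  n1⇒n15
[10] read 'b'  n15⇒n16  → match P5@[8:10]
[11] read 'c'  n16⇒n6 (via fail)  → match P2@[11:11]
[12] read 'c'  n6⇒n9  → match P2@[12:12]
[13] read 'a'  n9⇒n7 (via fail)
[14] read 'b'  n7⇒n8  → match P1@[12:14]
[15] read 'a'  n8⇒n13
[16] read 'a'  n13⇒n14  → match P4@[12:16],P6@[13:16]
[17] read 'b'  n14⇒n15 (via fail)
[18] read 'a'  n15⇒n17
[19] read 'c'  n17⇒n2 (via fail)  → match P2@[19:19]
[20] read 'c'  n2⇒n3  → match P2@[20:20]
[21] read 'b'  n3⇒n4
[22] read 'a'  n4⇒n11 (via fail)
[23] read 'b'  n11⇒n12  → match P3@[19:23]
[24] read 'a'  n12⇒n17 (via fail)
[25] read 'a'  n17⇒n18  → match P6@[22:25]
[26] read 'b'  n18⇒n15 (via fail)
[27] read 'b'  n15⇒n16  → match P5@[25:27]
[28] read 'a'  n16⇒n1 (via fail)
[29] read 'a'  n1⇒n1 (via fail)
[30] read 'c'  n1⇒n2  → match P2@[30:30]
[31] read 'b'  n2⇒n0 (via fail)
[32] read 'b'  n0⇒n0
[33] read 'a'  n0⇒n1
[34] read 'b'  n1⇒n15
[35] read 'c'  n15⇒n6 (via fail)  → match P2@[35:35]
[36] read 'a'  n6⇒n7
[37] read 'b'  n7⇒n8  → match P1@[35:37]
[38] read 'a'  n8⇒n13
[39] read 'a'  n13⇒n14  → match P4@[35:39],P6@[36:39]
[40] read 'a'  n14⇒n1 (via fail)
[41] read 'c'  n1⇒n2  → match P2@[41:41]
[42] read 'c'  n2⇒n3  → match P2@[42:42]
[43] read 'b'  n3⇒n4
[44] read 'b'  n4⇒n5  → match P0@[40:44]
[45] read 'c'  n5⇒n6 (via fail)  → match P2@[45:45]
[46] read 'a'  n6⇒n7
[47] read 'b'  n7⇒n8  → match P1@[45:47]
[48] read 'a'  n8⇒n13
[49] read 'a'  n13⇒n14  → match P4@[45:49],P6@[46:49]
[50] read 'c'  n14⇒n2 (via fail)  → match P2@[50:50]
[51] read 'c'  n2⇒n3  → match P2@[51:51]
[52] read 'c'  n3⇒n9 (via fail)  → match P2@[52:52]
[53] read 'c'  n9⇒n9 (via fail)  → match P2@[53:53]
[54] read 'b'  n9⇒n10
[55] read 'a'  n10⇒n11
[56] read 'b'  n11⇒n12  → match P3@[52:56]

All matches (sorted): [[0,2],[1,2],[2,2],[3,2],[6,3],[7,5],[10,5],[11,2],[12,2],[14,1],[16,4],[16,6],[19,2],[20,2],[23,3],[25,6],[27,5],[30,2],[35,2],[37,1],[39,4],[39,6],[41,2],[42,2],[44,0],[45,2],[47,1],[49,4],[49,6],[50,2],[51,2],[52,2],[53,2],[56,3]]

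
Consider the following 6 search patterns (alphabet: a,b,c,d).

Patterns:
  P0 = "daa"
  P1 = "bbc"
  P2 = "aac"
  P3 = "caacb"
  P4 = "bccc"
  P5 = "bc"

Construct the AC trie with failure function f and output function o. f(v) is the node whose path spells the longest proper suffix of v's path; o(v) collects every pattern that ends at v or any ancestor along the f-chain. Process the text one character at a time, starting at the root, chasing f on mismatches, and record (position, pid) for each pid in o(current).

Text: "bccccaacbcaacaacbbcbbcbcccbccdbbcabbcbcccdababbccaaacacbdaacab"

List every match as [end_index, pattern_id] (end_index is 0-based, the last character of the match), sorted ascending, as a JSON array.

Build automaton:
Trie nodes:
  n0 'ε': a→7 b→4 c→10 d→1
  n1 'd': a→2
  n2 'da': a→3
  n3 'daa': ·  [P0 ends]
  n4 'b': b→5 c→15
  n5 'bb': c→6
  n6 'bbc': ·  [P1 ends]
  n7 'a': a→8
  n8 'aa': c→9
  n9 'aac': ·  [P2 ends]
  n10 'c': a→11
  n11 'ca': a→12
  n12 'caa': c→13
  n13 'caac': b→14
  n14 'caacb': ·  [P3 ends]
  n15 'bc': c→16  [P5 ends]
  n16 'bcc': c→17
  n17 'bccc': ·  [P4 ends]

Failure links (BFS by depth):
  n1('d'): parent n0 fail=0; on 'd' 0 → fail=0;  out ∅∪∅=∅
  n4('b'): parent n0 fail=0; on 'b' 0 → fail=0;  out ∅∪∅=∅
  n7('a'): parent n0 fail=0; on 'a' 0 → fail=0;  out ∅∪∅=∅
  n10('c'): parent n0 fail=0; on 'c' 0 → fail=0;  out ∅∪∅=∅
  n2('da'): parent n1 fail=0; on 'a' 0 → fail=7;  out ∅∪∅=∅
  n5('bb'): parent n4 fail=0; on 'b' 0 → fail=4;  out ∅∪∅=∅
  n8('aa'): parent n7 fail=0; on 'a' 0 → fail=7;  out ∅∪∅=∅
  n11('ca'): parent n10 fail=0; on 'a' 0 → fail=7;  out ∅∪∅=∅
  n15('bc'): parent n4 fail=0; on 'c' 0 → fail=10;  out {5}∪∅={5}
  n3('daa'): parent n2 fail=7; on 'a' 7 → fail=8;  out {0}∪∅={0}
  n6('bbc'): parent n5 fail=4; on 'c' 4 → fail=15;  out {1}∪{5}={1,5}
  n9('aac'): parent n8 fail=7; on 'c' 7→0 → fail=10;  out {2}∪∅={2}
  n12('caa'): parent n11 fail=7; on 'a' 7 → fail=8;  out ∅∪∅=∅
  n16('bcc'): parent n15 fail=10; on 'c' 10→0 → fail=10;  out ∅∪∅=∅
  n13('caac'): parent n12 fail=8; on 'c' 8 → fail=9;  out ∅∪{2}={2}
  n17('bccc'): parent n16 fail=10; on 'c' 10→0 → fail=10;  out {4}∪∅={4}
  n14('caacb'): parent n13 fail=9; on 'b' 9→10→0 → fail=4;  out {3}∪∅={3}

Run:
pos 0 'b': at 4
pos 1 'c': at 15  ** P5@[0:1]
pos 2 'c': at 16
pos 3 'c': at 17  ** P4@[0:3]
pos 4 'c': at 10 (via fail)
pos 5 'a': at 11
pos 6 'a': at 12
pos 7 'c': at 13  ** P2@[5:7]
pos 8 'b': at 14  ** P3@[4:8]
pos 9 'c': at 15 (via fail)  ** P5@[8:9]
pos 10 'a': at 11 (via fail)
pos 11 'a': at 12
pos 12 'c': at 13  ** P2@[10:12]
pos 13 'a': at 11 (via fail)
pos 14 'a': at 12
pos 15 'c': at 13  ** P2@[13:15]
pos 16 'b': at 14  ** P3@[12:16]
pos 17 'b': at 5 (via fail)
pos 18 'c': at 6  ** P1@[16:18],P5@[17:18]
pos 19 'b': at 4 (via fail)
pos 20 'b': at 5
pos 21 'c': at 6  ** P1@[19:21],P5@[20:21]
pos 22 'b': at 4 (via fail)
pos 23 'c': at 15  ** P5@[22:23]
pos 24 'c': at 16
pos 25 'c': at 17  ** P4@[22:25]
pos 26 'b': at 4 (via fail)
pos 27 'c': at 15  ** P5@[26:27]
pos 28 'c': at 16
pos 29 'd': at 1 (via fail)
pos 30 'b': at 4 (via fail)
pos 31 'b': at 5
pos 32 'c': at 6  ** P1@[30:32],P5@[31:32]
pos 33 'a': at 11 (via fail)
pos 34 'b': at 4 (via fail)
pos 35 'b': at 5
pos 36 'c': at 6  ** P1@[34:36],P5@[35:36]
pos 37 'b': at 4 (via fail)
pos 38 'c': at 15  ** P5@[37:38]
pos 39 'c': at 16
pos 40 'c': at 17  ** P4@[37:40]
pos 41 'd': at 1 (via fail)
pos 42 'a': at 2
pos 43 'b': at 4 (via fail)
pos 44 'a': at 7 (via fail)
pos 45 'b': at 4 (via fail)
pos 46 'b': at 5
pos 47 'c': at 6  ** P1@[45:47],P5@[46:47]
pos 48 'c': at 16 (via fail)
pos 49 'a': at 11 (via fail)
pos 50 'a': at 12
pos 51 'a': at 8 (via fail)
pos 52 'c': at 9  ** P2@[50:52]
pos 53 'a': at 11 (via fail)
pos 54 'c': at 10 (via fail)
pos 55 'b': at 4 (via fail)
pos 56 'd': at 1 (via fail)
pos 57 'a': at 2
pos 58 'a': at 3  ** P0@[56:58]
pos 59 'c': at 9 (via fail)  ** P2@[57:59]
pos 60 'a': at 11 (via fail)
pos 61 'b': at 4 (via fail)

Matches: [[1,5],[3,4],[7,2],[8,3],[9,5],[12,2],[15,2],[16,3],[18,1],[18,5],[21,1],[21,5],[23,5],[25,4],[27,5],[32,1],[32,5],[36,1],[36,5],[38,5],[40,4],[47,1],[47,5],[52,2],[58,0],[59,2]]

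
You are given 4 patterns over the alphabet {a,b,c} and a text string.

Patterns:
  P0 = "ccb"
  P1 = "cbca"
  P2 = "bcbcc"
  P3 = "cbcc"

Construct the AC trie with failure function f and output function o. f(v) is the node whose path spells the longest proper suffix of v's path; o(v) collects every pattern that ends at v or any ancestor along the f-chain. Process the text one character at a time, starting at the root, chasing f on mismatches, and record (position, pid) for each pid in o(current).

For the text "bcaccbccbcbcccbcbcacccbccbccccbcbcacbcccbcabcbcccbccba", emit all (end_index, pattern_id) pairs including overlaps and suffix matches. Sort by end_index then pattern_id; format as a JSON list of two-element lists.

Build:
Trie (insert patterns):
  n0 'ε': b→7 c→1
  n1 'c': b→4 c→2
  n2 'cc': b→3
  n3 'ccb': ·  [P0 ends]
  n4 'cb': c→5
  n5 'cbc': a→6 c→12
  n6 'cbca': ·  [P1 ends]
  n7 'b': c→8
  n8 'bc': b→9
  n9 'bcb': c→10
  n10 'bcbc': c→11
  n11 'bcbcc': ·  [P2 ends]
  n12 'cbcc': ·  [P3 ends]

Failure links (BFS by depth):
  n1('c'): parent n0 fail=0; on 'c' 0 → fail=0;  out ∅∪∅=∅
  n7('b'): parent n0 fail=0; on 'b' 0 → fail=0;  out ∅∪∅=∅
  n2('cc'): parent n1 fail=0; on 'c' 0 → fail=1;  out ∅∪∅=∅
  n4('cb'): parent n1 fail=0; on 'b' 0 → fail=7;  out ∅∪∅=∅
  n8('bc'): parent n7 fail=0; on 'c' 0 → fail=1;  out ∅∪∅=∅
  n3('ccb'): parent n2 fail=1; on 'b' 1 → fail=4;  out {0}∪∅={0}
  n5('cbc'): parent n4 fail=7; on 'c' 7 → fail=8;  out ∅∪∅=∅
  n9('bcb'): parent n8 fail=1; on 'b' 1 → fail=4;  out ∅∪∅=∅
  n6('cbca'): parent n5 fail=8; on 'a' 8→1→0 → fail=0;  out {1}∪∅={1}
  n10('bcbc'): parent n9 fail=4; on 'c' 4 → fail=5;  out ∅∪∅=∅
  n12('cbcc'): parent n5 fail=8; on 'c' 8→1 → fail=2;  out {3}∪∅={3}
  n11('bcbcc'): parent n10 fail=5; on 'c' 5 → fail=12;  out {2}∪{3}={2,3}

Run:
i=0 'b': node 0→7
i=1 'c': node 7→8
i=2 'a': node 8→0 ·f
i=3 'c': node 0→1
i=4 'c': node 1→2
i=5 'b': node 2→3  emit P0@[3:5]
i=6 'c': node 3→5 ·f
i=7 'c': node 5→12  emit P3@[4:7]
i=8 'b': node 12→3 ·f  emit P0@[6:8]
i=9 'c': node 3→5 ·f
i=10 'b': node 5→9 ·f
i=11 'c': node 9→10
i=12 'c': node 10→11  emit P2@[8:12],P3@[9:12]
i=13 'c': node 11→2 ·f
i=14 'b': node 2→3  emit P0@[12:14]
i=15 'c': node 3→5 ·f
i=16 'b': node 5→9 ·f
i=17 'c': node 9→10
i=18 'a': node 10→6 ·f  emit P1@[15:18]
i=19 'c': node 6→1 ·f
i=20 'c': node 1→2
i=21 'c': node 2→2 ·f
i=22 'b': node 2→3  emit P0@[20:22]
i=23 'c': node 3→5 ·f
i=24 'c': node 5→12  emit P3@[21:24]
i=25 'b': node 12→3 ·f  emit P0@[23:25]
i=26 'c': node 3→5 ·f
i=27 'c': node 5→12  emit P3@[24:27]
i=28 'c': node 12→2 ·f
i=29 'c': node 2→2 ·f
i=30 'b': node 2→3  emit P0@[28:30]
i=31 'c': node 3→5 ·f
i=32 'b': node 5→9 ·f
i=33 'c': node 9→10
i=34 'a': node 10→6 ·f  emit P1@[31:34]
i=35 'c': node 6→1 ·f
i=36 'b': node 1→4
i=37 'c': node 4→5
i=38 'c': node 5→12  emit P3@[35:38]
i=39 'c': node 12→2 ·f
i=40 'b': node 2→3  emit P0@[38:40]
i=41 'c': node 3→5 ·f
i=42 'a': node 5→6  emit P1@[39:42]
i=43 'b': node 6→7 ·f
i=44 'c': node 7→8
i=45 'b': node 8→9
i=46 'c': node 9→10
i=47 'c': node 10→11  emit P2@[43:47],P3@[44:47]
i=48 'c': node 11→2 ·f
i=49 'b': node 2→3  emit P0@[47:49]
i=50 'c': node 3→5 ·f
i=51 'c': node 5→12  emit P3@[48:51]
i=52 'b': node 12→3 ·f  emit P0@[50:52]
i=53 'a': node 3→0 ·f

Matches: [[5,0],[7,3],[8,0],[12,2],[12,3],[14,0],[18,1],[22,0],[24,3],[25,0],[27,3],[30,0],[34,1],[38,3],[40,0],[42,1],[47,2],[47,3],[49,0],[51,3],[52,0]]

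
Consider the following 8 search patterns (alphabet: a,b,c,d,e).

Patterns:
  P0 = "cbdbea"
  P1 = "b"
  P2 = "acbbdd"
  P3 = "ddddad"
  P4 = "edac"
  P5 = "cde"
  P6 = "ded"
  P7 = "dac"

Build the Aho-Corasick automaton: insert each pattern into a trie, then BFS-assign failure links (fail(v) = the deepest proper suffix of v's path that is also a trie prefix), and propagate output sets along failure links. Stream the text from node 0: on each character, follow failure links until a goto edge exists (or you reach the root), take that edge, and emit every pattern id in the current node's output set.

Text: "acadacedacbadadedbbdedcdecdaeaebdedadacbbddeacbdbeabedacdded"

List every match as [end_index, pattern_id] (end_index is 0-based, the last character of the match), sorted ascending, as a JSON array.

Build automaton:
Trie (insert patterns):
  n0 'ε': a→8 b→7 c→1 d→14 e→20
  n1 'c': b→2 d→24
  n2 'cb': d→3
  n3 'cbd': b→4
  n4 'cbdb': e→5
  n5 'cbdbe': a→6
  n6 'cbdbea': ·  [P0 ends]
  n7 'b': ·  [P1 ends]
  n8 'a': c→9
  n9 'ac': b→10
  n10 'acb': b→11
  n11 'acbb': d→12
  n12 'acbbd': d→13
  n13 'acbbdd': ·  [P2 ends]
  n14 'd': a→28 d→15 e→26
  n15 'dd': d→16
  n16 'ddd': d→17
  n17 'dddd': a→18
  n18 'dddda': d→19
  n19 'ddddad': ·  [P3 ends]
  n20 'e': d→21
  n21 'ed': a→22
  n22 'eda': c→23
  n23 'edac': ·  [P4 ends]
  n24 'cd': e→25
  n25 'cde': ·  [P5 ends]
  n26 'de': d→27
  n27 'ded': ·  [P6 ends]
  n28 'da': c→29
  n29 'dac': ·  [P7 ends]

BFS fail/out derivation:
  n1('c'): parent n0 fail=0; on 'c' 0 → fail=0;  out ∅∪∅=∅
  n7('b'): parent n0 fail=0; on 'b' 0 → fail=0;  out {1}∪∅={1}
  n8('a'): parent n0 fail=0; on 'a' 0 → fail=0;  out ∅∪∅=∅
  n14('d'): parent n0 fail=0; on 'd' 0 → fail=0;  out ∅∪∅=∅
  n20('e'): parent n0 fail=0; on 'e' 0 → fail=0;  out ∅∪∅=∅
  n2('cb'): parent n1 fail=0; on 'b' 0 → fail=7;  out ∅∪{1}={1}
  n9('ac'): parent n8 fail=0; on 'c' 0 → fail=1;  out ∅∪∅=∅
  n15('dd'): parent n14 fail=0; on 'd' 0 → fail=14;  out ∅∪∅=∅
  n21('ed'): parent n20 fail=0; on 'd' 0 → fail=14;  out ∅∪∅=∅
  n24('cd'): parent n1 fail=0; on 'd' 0 → fail=14;  out ∅∪∅=∅
  n26('de'): parent n14 fail=0; on 'e' 0 → fail=20;  out ∅∪∅=∅
  n28('da'): parent n14 fail=0; on 'a' 0 → fail=8;  out ∅∪∅=∅
  n3('cbd'): parent n2 fail=7; on 'd' 7→0 → fail=14;  out ∅∪∅=∅
  n10('acb'): parent n9 fail=1; on 'b' 1 → fail=2;  out ∅∪{1}={1}
  n16('ddd'): parent n15 fail=14; on 'd' 14 → fail=15;  out ∅∪∅=∅
  n22('eda'): parent n21 fail=14; on 'a' 14 → fail=28;  out ∅∪∅=∅
  n25('cde'): parent n24 fail=14; on 'e' 14 → fail=26;  out {5}∪∅={5}
  n27('ded'): parent n26 fail=20; on 'd' 20 → fail=21;  out {6}∪∅={6}
  n29('dac'): parent n28 fail=8; on 'c' 8 → fail=9;  out {7}∪∅={7}
  n4('cbdb'): parent n3 fail=14; on 'b' 14→0 → fail=7;  out ∅∪{1}={1}
  n11('acbb'): parent n10 fail=2; on 'b' 2→7→0 → fail=7;  out ∅∪{1}={1}
  n17('dddd'): parent n16 fail=15; on 'd' 15 → fail=16;  out ∅∪∅=∅
  n23('edac'): parent n22 fail=28; on 'c' 28 → fail=29;  out {4}∪{7}={4,7}
  n5('cbdbe'): parent n4 fail=7; on 'e' 7→0 → fail=20;  out ∅∪∅=∅
  n12('acbbd'): parent n11 fail=7; on 'd' 7→0 → fail=14;  out ∅∪∅=∅
  n18('dddda'): parent n17 fail=16; on 'a' 16→15→14 → fail=28;  out ∅∪∅=∅
  n6('cbdbea'): parent n5 fail=20; on 'a' 20→0 → fail=8;  out {0}∪∅={0}
  n13('acbbdd'): parent n12 fail=14; on 'd' 14 → fail=15;  out {2}∪∅={2}
  n19('ddddad'): parent n18 fail=28; on 'd' 28→8→0 → fail=14;  out {3}∪∅={3}

Run:
i=0 'a': node 0→8
i=1 'c': node 8→9
i=2 'a': node 9→8 (via fail)
i=3 'd': node 8→14 (via fail)
i=4 'a': node 14→28
i=5 'c': node 28→29  emit P7@[3:5]
i=6 'e': node 29→20 (via fail)
i=7 'd': node 20→21
i=8 'a': node 21→22
i=9 'c': node 22→23  emit P4@[6:9],P7@[7:9]
i=10 'b': node 23→10 (via fail)  emit P1@[10:10]
i=11 'a': node 10→8 (via fail)
i=12 'd': node 8→14 (via fail)
i=13 'a': node 14→28
i=14 'd': node 28→14 (via fail)
i=15 'e': node 14→26
i=16 'd': node 26→27  emit P6@[14:16]
i=17 'b': node 27→7 (via fail)  emit P1@[17:17]
i=18 'b': node 7→7 (via fail)  emit P1@[18:18]
i=19 'd': node 7→14 (via fail)
i=20 'e': node 14→26
i=21 'd': node 26→27  emit P6@[19:21]
i=22 'c': node 27→1 (via fail)
i=23 'd': node 1→24
i=24 'e': node 24→25  emit P5@[22:24]
i=25 'c': node 25→1 (via fail)
i=26 'd': node 1→24
i=27 'a': node 24→28 (via fail)
i=28 'e': node 28→20 (via fail)
i=29 'a': node 20→8 (via fail)
i=30 'e': node 8→20 (via fail)
i=31 'b': node 20→7 (via fail)  emit P1@[31:31]
i=32 'd': node 7→14 (via fail)
i=33 'e': node 14→26
i=34 'd': node 26→27  emit P6@[32:34]
i=35 'a': node 27→22 (via fail)
i=36 'd': node 22→14 (via fail)
i=37 'a': node 14→28
i=38 'c': node 28→29  emit P7@[36:38]
i=39 'b': node 29→10 (via fail)  emit P1@[39:39]
i=40 'b': node 10→11  emit P1@[40:40]
i=41 'd': node 11→12
i=42 'd': node 12→13  emit P2@[37:42]
i=43 'e': node 13→26 (via fail)
i=44 'a': node 26→8 (via fail)
i=45 'c': node 8→9
i=46 'b': node 9→10  emit P1@[46:46]
i=47 'd': node 10→3 (via fail)
i=48 'b': node 3→4  emit P1@[48:48]
i=49 'e': node 4→5
i=50 'a': node 5→6  emit P0@[45:50]
i=51 'b': node 6→7 (via fail)  emit P1@[51:51]
i=52 'e': node 7→20 (via fail)
i=53 'd': node 20→21
i=54 'a': node 21→22
i=55 'c': node 22→23  emit P4@[52:55],P7@[53:55]
i=56 'd': node 23→24 (via fail)
i=57 'd': node 24→15 (via fail)
i=58 'e': node 15→26 (via fail)
i=59 'd': node 26→27  emit P6@[57:59]

Result: [[5,7],[9,4],[9,7],[10,1],[16,6],[17,1],[18,1],[21,6],[24,5],[31,1],[34,6],[38,7],[39,1],[40,1],[42,2],[46,1],[48,1],[50,0],[51,1],[55,4],[55,7],[59,6]]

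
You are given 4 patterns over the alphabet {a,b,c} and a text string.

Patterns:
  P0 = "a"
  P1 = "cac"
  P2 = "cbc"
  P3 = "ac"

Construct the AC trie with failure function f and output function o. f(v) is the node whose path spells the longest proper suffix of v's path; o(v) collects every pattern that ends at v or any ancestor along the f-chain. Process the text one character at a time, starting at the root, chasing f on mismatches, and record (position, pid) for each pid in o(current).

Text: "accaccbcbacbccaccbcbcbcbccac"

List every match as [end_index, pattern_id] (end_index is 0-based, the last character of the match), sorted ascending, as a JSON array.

Construct AC machine:
Trie nodes:
  0='ε' goto a→1 c→2
  1='a' goto c→7  [P0 ends]
  2='c' goto a→3 b→5
  3='ca' goto c→4
  4='cac' goto ·  [P1 ends]
  5='cb' goto c→6
  6='cbc' goto ·  [P2 ends]
  7='ac' goto ·  [P3 ends]

Failure links (BFS by depth):
  n1('a'): parent n0 fail=0; on 'a' 0 → fail=0;  out {0}∪∅={0}
  n2('c'): parent n0 fail=0; on 'c' 0 → fail=0;  out ∅∪∅=∅
  n3('ca'): parent n2 fail=0; on 'a' 0 → fail=1;  out ∅∪{0}={0}
  n5('cb'): parent n2 fail=0; on 'b' 0 → fail=0;  out ∅∪∅=∅
  n7('ac'): parent n1 fail=0; on 'c' 0 → fail=2;  out {3}∪∅={3}
  n4('cac'): parent n3 fail=1; on 'c' 1 → fail=7;  out {1}∪{3}={1,3}
  n6('cbc'): parent n5 fail=0; on 'c' 0 → fail=2;  out {2}∪∅={2}

Scan:
pos 0 'a': at 1  → match P0@[0:0]
pos 1 'c': at 7  → match P3@[0:1]
pos 2 'c': at 2 ·f
pos 3 'a': at 3  → match P0@[3:3]
pos 4 'c': at 4  → match P1@[2:4],P3@[3:4]
pos 5 'c': at 2 ·f
pos 6 'b': at 5
pos 7 'c': at 6  → match P2@[5:7]
pos 8 'b': at 5 ·f
pos 9 'a': at 1 ·f  → match P0@[9:9]
pos 10 'c': at 7  → match P3@[9:10]
pos 11 'b': at 5 ·f
pos 12 'c': at 6  → match P2@[10:12]
pos 13 'c': at 2 ·f
pos 14 'a': at 3  → match P0@[14:14]
pos 15 'c': at 4  → match P1@[13:15],P3@[14:15]
pos 16 'c': at 2 ·f
pos 17 'b': at 5
pos 18 'c': at 6  → match P2@[16:18]
pos 19 'b': at 5 ·f
pos 20 'c': at 6  → match P2@[18:20]
pos 21 'b': at 5 ·f
pos 22 'c': at 6  → match P2@[20:22]
pos 23 'b': at 5 ·f
pos 24 'c': at 6  → match P2@[22:24]
pos 25 'c': at 2 ·f
pos 26 'a': at 3  → match P0@[26:26]
pos 27 'c': at 4  → match P1@[25:27],P3@[26:27]

Result: [[0,0],[1,3],[3,0],[4,1],[4,3],[7,2],[9,0],[10,3],[12,2],[14,0],[15,1],[15,3],[18,2],[20,2],[22,2],[24,2],[26,0],[27,1],[27,3]]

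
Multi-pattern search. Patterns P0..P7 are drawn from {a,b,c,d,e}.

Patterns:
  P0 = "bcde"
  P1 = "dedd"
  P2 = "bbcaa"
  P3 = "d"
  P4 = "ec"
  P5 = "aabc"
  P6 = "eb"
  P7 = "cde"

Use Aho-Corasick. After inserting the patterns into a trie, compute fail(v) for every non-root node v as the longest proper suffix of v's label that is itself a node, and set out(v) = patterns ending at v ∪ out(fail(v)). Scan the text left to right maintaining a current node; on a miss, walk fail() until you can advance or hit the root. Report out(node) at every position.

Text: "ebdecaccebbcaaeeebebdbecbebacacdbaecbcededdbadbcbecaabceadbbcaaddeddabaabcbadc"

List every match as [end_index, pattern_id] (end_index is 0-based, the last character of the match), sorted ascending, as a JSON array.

Build automaton:
Trie (insert patterns):
  0='ε' goto a→15 b→1 c→20 d→5 e→13
  1='b' goto b→9 c→2
  2='bc' goto d→3
  3='bcd' goto e→4
  4='bcde' goto ·  [P0 ends]
  5='d' goto e→6  [P3 ends]
  6='de' goto d→7
  7='ded' goto d→8
  8='dedd' goto ·  [P1 ends]
  9='bb' goto c→10
  10='bbc' goto a→11
  11='bbca' goto a→12
  12='bbcaa' goto ·  [P2 ends]
  13='e' goto b→19 c→14
  14='ec' goto ·  [P4 ends]
  15='a' goto a→16
  16='aa' goto b→17
  17='aab' goto c→18
  18='aabc' goto ·  [P5 ends]
  19='eb' goto ·  [P6 ends]
  20='c' goto d→21
  21='cd' goto e→22
  22='cde' goto ·  [P7 ends]

Failure links (BFS by depth):
  fail(1) 'b': from fail(0)=0 chase 'b': 0 ⇒ 0;  out=∅∪out(0)=∅
  fail(5) 'd': from fail(0)=0 chase 'd': 0 ⇒ 0;  out={3}∪out(0)={3}
  fail(13) 'e': from fail(0)=0 chase 'e': 0 ⇒ 0;  out=∅∪out(0)=∅
  fail(15) 'a': from fail(0)=0 chase 'a': 0 ⇒ 0;  out=∅∪out(0)=∅
  fail(20) 'c': from fail(0)=0 chase 'c': 0 ⇒ 0;  out=∅∪out(0)=∅
  fail(2) 'bc': from fail(1)=0 chase 'c': 0 ⇒ 20;  out=∅∪out(20)=∅
  fail(6) 'de': from fail(5)=0 chase 'e': 0 ⇒ 13;  out=∅∪out(13)=∅
  fail(9) 'bb': from fail(1)=0 chase 'b': 0 ⇒ 1;  out=∅∪out(1)=∅
  fail(14) 'ec': from fail(13)=0 chase 'c': 0 ⇒ 20;  out={4}∪out(20)={4}
  fail(16) 'aa': from fail(15)=0 chase 'a': 0 ⇒ 15;  out=∅∪out(15)=∅
  fail(19) 'eb': from fail(13)=0 chase 'b': 0 ⇒ 1;  out={6}∪out(1)={6}
  fail(21) 'cd': from fail(20)=0 chase 'd': 0 ⇒ 5;  out=∅∪out(5)={3}
  fail(3) 'bcd': from fail(2)=20 chase 'd': 20 ⇒ 21;  out=∅∪out(21)={3}
  fail(7) 'ded': from fail(6)=13 chase 'd': 13→0 ⇒ 5;  out=∅∪out(5)={3}
  fail(10) 'bbc': from fail(9)=1 chase 'c': 1 ⇒ 2;  out=∅∪out(2)=∅
  fail(17) 'aab': from fail(16)=15 chase 'b': 15→0 ⇒ 1;  out=∅∪out(1)=∅
  fail(22) 'cde': from fail(21)=5 chase 'e': 5 ⇒ 6;  out={7}∪out(6)={7}
  fail(4) 'bcde': from fail(3)=21 chase 'e': 21 ⇒ 22;  out={0}∪out(22)={0,7}
  fail(8) 'dedd': from fail(7)=5 chase 'd': 5→0 ⇒ 5;  out={1}∪out(5)={1,3}
  fail(11) 'bbca': from fail(10)=2 chase 'a': 2→20→0 ⇒ 15;  out=∅∪out(15)=∅
  fail(18) 'aabc': from fail(17)=1 chase 'c': 1 ⇒ 2;  out={5}∪out(2)={5}
  fail(12) 'bbcaa': from fail(11)=15 chase 'a': 15 ⇒ 16;  out={2}∪out(16)={2}

Text stream:
[0] read 'e'  n0⇒n13
[1] read 'b'  n13⇒n19  emit P6@[0:1]
[2] read 'd'  n19⇒n5 ·f  emit P3@[2:2]
[3] read 'e'  n5⇒n6
[4] read 'c'  n6⇒n14 ·f  emit P4@[3:4]
[5] read 'a'  n14⇒n15 ·f
[6] read 'c'  n15⇒n20 ·f
[7] read 'c'  n20⇒n20 ·f
[8] read 'e'  n20⇒n13 ·f
[9] read 'b'  n13⇒n19  emit P6@[8:9]
[10] read 'b'  n19⇒n9 ·f
[11] read 'c'  n9⇒n10
[12] read 'a'  n10⇒n11
[13] read 'a'  n11⇒n12  emit P2@[9:13]
[14] read 'e'  n12⇒n13 ·f
[15] read 'e'  n13⇒n13 ·f
[16] read 'e'  n13⇒n13 ·f
[17] read 'b'  n13⇒n19  emit P6@[16:17]
[18] read 'e'  n19⇒n13 ·f
[19] read 'b'  n13⇒n19  emit P6@[18:19]
[20] read 'd'  n19⇒n5 ·f  emit P3@[20:20]
[21] read 'b'  n5⇒n1 ·f
[22] read 'e'  n1⇒n13 ·f
[23] read 'c'  n13⇒n14  emit P4@[22:23]
[24] read 'b'  n14⇒n1 ·f
[25] read 'e'  n1⇒n13 ·f
[26] read 'b'  n13⇒n19  emit P6@[25:26]
[27] read 'a'  n19⇒n15 ·f
[28] read 'c'  n15⇒n20 ·f
[29] read 'a'  n20⇒n15 ·f
[30] read 'c'  n15⇒n20 ·f
[31] read 'd'  n20⇒n21  emit P3@[31:31]
[32] read 'b'  n21⇒n1 ·f
[33] read 'a'  n1⇒n15 ·f
[34] read 'e'  n15⇒n13 ·f
[35] read 'c'  n13⇒n14  emit P4@[34:35]
[36] read 'b'  n14⇒n1 ·f
[37] read 'c'  n1⇒n2
[38] read 'e'  n2⇒n13 ·f
[39] read 'd'  n13⇒n5 ·f  emit P3@[39:39]
[40] read 'e'  n5⇒n6
[41] read 'd'  n6⇒n7  emit P3@[41:41]
[42] read 'd'  n7⇒n8  emit P1@[39:42],P3@[42:42]
[43] read 'b'  n8⇒n1 ·f
[44] read 'a'  n1⇒n15 ·f
[45] read 'd'  n15⇒n5 ·f  emit P3@[45:45]
[46] read 'b'  n5⇒n1 ·f
[47] read 'c'  n1⇒n2
[48] read 'b'  n2⇒n1 ·f
[49] read 'e'  n1⇒n13 ·f
[50] read 'c'  n13⇒n14  emit P4@[49:50]
[51] read 'a'  n14⇒n15 ·f
[52] read 'a'  n15⇒n16
[53] read 'b'  n16⇒n17
[54] read 'c'  n17⇒n18  emit P5@[51:54]
[55] read 'e'  n18⇒n13 ·f
[56] read 'a'  n13⇒n15 ·f
[57] read 'd'  n15⇒n5 ·f  emit P3@[57:57]
[58] read 'b'  n5⇒n1 ·f
[59] read 'b'  n1⇒n9
[60] read 'c'  n9⇒n10
[61] read 'a'  n10⇒n11
[62] read 'a'  n11⇒n12  emit P2@[58:62]
[63] read 'd'  n12⇒n5 ·f  emit P3@[63:63]
[64] read 'd'  n5⇒n5 ·f  emit P3@[64:64]
[65] read 'e'  n5⇒n6
[66] read 'd'  n6⇒n7  emit P3@[66:66]
[67] read 'd'  n7⇒n8  emit P1@[64:67],P3@[67:67]
[68] read 'a'  n8⇒n15 ·f
[69] read 'b'  n15⇒n1 ·f
[70] read 'a'  n1⇒n15 ·f
[71] read 'a'  n15⇒n16
[72] read 'b'  n16⇒n17
[73] read 'c'  n17⇒n18  emit P5@[70:73]
[74] read 'b'  n18⇒n1 ·f
[75] read 'a'  n1⇒n15 ·f
[76] read 'd'  n15⇒n5 ·f  emit P3@[76:76]
[77] read 'c'  n5⇒n20 ·f

All matches (sorted): [[1,6],[2,3],[4,4],[9,6],[13,2],[17,6],[19,6],[20,3],[23,4],[26,6],[31,3],[35,4],[39,3],[41,3],[42,1],[42,3],[45,3],[50,4],[54,5],[57,3],[62,2],[63,3],[64,3],[66,3],[67,1],[67,3],[73,5],[76,3]]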